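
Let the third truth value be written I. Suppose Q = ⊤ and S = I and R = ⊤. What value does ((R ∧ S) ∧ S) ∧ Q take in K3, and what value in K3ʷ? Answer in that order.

I; I

In K3: R ∧ S = ⊤ ∧ I = I
(R ∧ S) ∧ S = I ∧ I = I
((R ∧ S) ∧ S) ∧ Q = I ∧ ⊤ = I
In K3ʷ: R ∧ S = ⊤ ∧ I = I
(R ∧ S) ∧ S = I ∧ I = I
((R ∧ S) ∧ S) ∧ Q = I ∧ ⊤ = I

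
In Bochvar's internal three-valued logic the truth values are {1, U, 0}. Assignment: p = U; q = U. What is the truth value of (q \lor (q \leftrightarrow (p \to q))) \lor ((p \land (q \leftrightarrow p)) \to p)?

U

p \to q = U \to U = U  [any arg is the third value ⇒ result is the third value]
q \leftrightarrow (p \to q) = U \leftrightarrow U = U
q \lor (q \leftrightarrow (p \to q)) = U \lor U = U
q \leftrightarrow p = U \leftrightarrow U = U
p \land (q \leftrightarrow p) = U \land U = U
(p \land (q \leftrightarrow p)) \to p = U \to U = U
(q \lor (q \leftrightarrow (p \to q))) \lor ((p \land (q \leftrightarrow p)) \to p) = U \lor U = U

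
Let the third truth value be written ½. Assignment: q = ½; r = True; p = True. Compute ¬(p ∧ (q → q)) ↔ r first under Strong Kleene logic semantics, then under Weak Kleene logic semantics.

In Strong Kleene logic: q → q = ½ → ½ = ½  [¬½ ∨ ½]
p ∧ (q → q) = True ∧ ½ = ½
¬(p ∧ (q → q)) = ¬½ = ½
¬(p ∧ (q → q)) ↔ r = ½ ↔ True = ½
In Weak Kleene logic: q → q = ½ → ½ = ½  [any arg is the third value ⇒ result is the third value]
p ∧ (q → q) = True ∧ ½ = ½
¬(p ∧ (q → q)) = ¬½ = ½
¬(p ∧ (q → q)) ↔ r = ½ ↔ True = ½

½; ½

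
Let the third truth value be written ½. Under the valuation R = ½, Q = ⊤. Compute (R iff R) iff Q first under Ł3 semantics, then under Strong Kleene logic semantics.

In Ł3: R iff R = ½ iff ½ = ⊤  [1 − |½−½|]
(R iff R) iff Q = ⊤ iff ⊤ = ⊤
In Strong Kleene logic: R iff R = ½ iff ½ = ½
(R iff R) iff Q = ½ iff ⊤ = ½
They differ because Ł3 and Strong Kleene logic treat ½ differently under implication.

⊤; ½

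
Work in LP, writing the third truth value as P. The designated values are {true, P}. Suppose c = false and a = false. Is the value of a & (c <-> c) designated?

No

c <-> c = false <-> false = true
a & (c <-> c) = false & true = false
false ∉ {true, P}.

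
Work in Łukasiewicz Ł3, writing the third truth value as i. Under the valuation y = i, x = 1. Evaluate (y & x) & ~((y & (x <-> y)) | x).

y & x = i & 1 = i
x <-> y = 1 <-> i = i  [1 − |1−½|]
y & (x <-> y) = i & i = i
(y & (x <-> y)) | x = i | 1 = 1
~((y & (x <-> y)) | x) = ~1 = 0
(y & x) & ~((y & (x <-> y)) | x) = i & 0 = 0

0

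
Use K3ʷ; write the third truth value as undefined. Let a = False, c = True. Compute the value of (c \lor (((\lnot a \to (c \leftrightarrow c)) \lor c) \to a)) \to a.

\lnot a = \lnot False = True
c \leftrightarrow c = True \leftrightarrow True = True
\lnot a \to (c \leftrightarrow c) = True \to True = True
(\lnot a \to (c \leftrightarrow c)) \lor c = True \lor True = True
((\lnot a \to (c \leftrightarrow c)) \lor c) \to a = True \to False = False
c \lor (((\lnot a \to (c \leftrightarrow c)) \lor c) \to a) = True \lor False = True
(c \lor (((\lnot a \to (c \leftrightarrow c)) \lor c) \to a)) \to a = True \to False = False

False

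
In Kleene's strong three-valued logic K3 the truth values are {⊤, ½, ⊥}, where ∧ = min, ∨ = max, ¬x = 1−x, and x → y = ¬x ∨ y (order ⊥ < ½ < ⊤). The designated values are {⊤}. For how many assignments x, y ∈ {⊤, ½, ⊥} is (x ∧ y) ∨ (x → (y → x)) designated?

7

Of the 9 assignments, 7 give a value in {⊤}.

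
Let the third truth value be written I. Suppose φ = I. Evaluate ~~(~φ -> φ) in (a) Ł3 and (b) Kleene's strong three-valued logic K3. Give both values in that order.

⊤; I

In Ł3: ~φ = ~I = I
~φ -> φ = I -> I = ⊤  [min(1, 1−½+½)]
~(~φ -> φ) = ~⊤ = ⊥
~~(~φ -> φ) = ~⊥ = ⊤
In Kleene's strong three-valued logic K3: ~φ = ~I = I
~φ -> φ = I -> I = I  [~I | I]
~(~φ -> φ) = ~I = I
~~(~φ -> φ) = ~I = I
They differ because Ł3 and Kleene's strong three-valued logic K3 treat I differently under implication.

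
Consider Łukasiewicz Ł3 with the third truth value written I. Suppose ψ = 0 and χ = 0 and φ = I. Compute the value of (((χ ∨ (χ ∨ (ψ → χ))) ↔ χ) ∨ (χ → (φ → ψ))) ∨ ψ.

1

ψ → χ = 0 → 0 = 1
χ ∨ (ψ → χ) = 0 ∨ 1 = 1
χ ∨ (χ ∨ (ψ → χ)) = 0 ∨ 1 = 1
(χ ∨ (χ ∨ (ψ → χ))) ↔ χ = 1 ↔ 0 = 0
φ → ψ = I → 0 = I  [min(1, 1−½+0)]
χ → (φ → ψ) = 0 → I = 1
((χ ∨ (χ ∨ (ψ → χ))) ↔ χ) ∨ (χ → (φ → ψ)) = 0 ∨ 1 = 1
(((χ ∨ (χ ∨ (ψ → χ))) ↔ χ) ∨ (χ → (φ → ψ))) ∨ ψ = 1 ∨ 0 = 1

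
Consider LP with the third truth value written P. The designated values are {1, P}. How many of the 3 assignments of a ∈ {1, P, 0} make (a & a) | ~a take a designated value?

a=1: 1 ✓
a=P: P ✓
a=0: 1 ✓

3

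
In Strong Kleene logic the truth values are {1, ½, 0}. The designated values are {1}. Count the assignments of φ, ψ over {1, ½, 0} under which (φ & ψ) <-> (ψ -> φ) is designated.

2

Designated under: (φ=1, ψ=1); (φ=0, ψ=1).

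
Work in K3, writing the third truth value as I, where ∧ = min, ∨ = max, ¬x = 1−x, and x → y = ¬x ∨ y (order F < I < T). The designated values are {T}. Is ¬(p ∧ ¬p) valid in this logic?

Countermodel: p=I gives I, which is not designated.

No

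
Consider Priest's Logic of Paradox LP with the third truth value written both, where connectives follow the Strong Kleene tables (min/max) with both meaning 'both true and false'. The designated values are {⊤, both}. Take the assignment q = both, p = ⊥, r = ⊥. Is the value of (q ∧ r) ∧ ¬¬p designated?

No

q ∧ r = both ∧ ⊥ = ⊥
¬p = ¬⊥ = ⊤
¬¬p = ¬⊤ = ⊥
(q ∧ r) ∧ ¬¬p = ⊥ ∧ ⊥ = ⊥
⊥ ∉ {⊤, both}.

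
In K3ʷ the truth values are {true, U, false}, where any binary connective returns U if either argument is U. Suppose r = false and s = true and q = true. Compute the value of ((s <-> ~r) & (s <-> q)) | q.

true

~r = ~false = true
s <-> ~r = true <-> true = true
s <-> q = true <-> true = true
(s <-> ~r) & (s <-> q) = true & true = true
((s <-> ~r) & (s <-> q)) | q = true | true = true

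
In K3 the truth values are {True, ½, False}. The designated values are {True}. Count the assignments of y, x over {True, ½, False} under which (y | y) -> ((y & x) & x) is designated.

Designated under: (y=True, x=True); (y=False, x=True); (y=False, x=½); (y=False, x=False).

4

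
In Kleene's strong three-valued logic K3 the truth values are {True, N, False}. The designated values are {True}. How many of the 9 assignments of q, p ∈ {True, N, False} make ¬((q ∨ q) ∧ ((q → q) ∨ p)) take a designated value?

3

Designated under: (q=False, p=True); (q=False, p=N); (q=False, p=False).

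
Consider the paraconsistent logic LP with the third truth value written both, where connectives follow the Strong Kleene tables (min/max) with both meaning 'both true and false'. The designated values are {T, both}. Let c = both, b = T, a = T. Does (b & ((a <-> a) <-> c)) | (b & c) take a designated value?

a <-> a = T <-> T = T
(a <-> a) <-> c = T <-> both = both
b & ((a <-> a) <-> c) = T & both = both
b & c = T & both = both
(b & ((a <-> a) <-> c)) | (b & c) = both | both = both
both ∈ {T, both}.

Yes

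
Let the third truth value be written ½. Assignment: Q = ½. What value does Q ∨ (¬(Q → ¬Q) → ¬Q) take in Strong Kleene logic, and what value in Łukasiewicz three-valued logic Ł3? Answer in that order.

½; 1

In Strong Kleene logic: ¬Q = ¬½ = ½
Q → ¬Q = ½ → ½ = ½
¬(Q → ¬Q) = ¬½ = ½
¬Q = ¬½ = ½
¬(Q → ¬Q) → ¬Q = ½ → ½ = ½
Q ∨ (¬(Q → ¬Q) → ¬Q) = ½ ∨ ½ = ½
In Łukasiewicz three-valued logic Ł3: ¬Q = ¬½ = ½
Q → ¬Q = ½ → ½ = 1
¬(Q → ¬Q) = ¬1 = 0
¬Q = ¬½ = ½
¬(Q → ¬Q) → ¬Q = 0 → ½ = 1
Q ∨ (¬(Q → ¬Q) → ¬Q) = ½ ∨ 1 = 1
They differ because Strong Kleene logic and Łukasiewicz three-valued logic Ł3 treat ½ differently under implication.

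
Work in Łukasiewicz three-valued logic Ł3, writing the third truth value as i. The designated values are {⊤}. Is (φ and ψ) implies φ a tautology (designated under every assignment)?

Yes

Every assignment of φ, ψ over {⊤, i, ⊥} gives a value in {⊤}.
In particular, with φ=i, ψ=i: (φ and ψ) implies φ = ⊤.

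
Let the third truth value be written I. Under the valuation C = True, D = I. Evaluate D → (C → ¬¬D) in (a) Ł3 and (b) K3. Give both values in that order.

In Ł3: ¬D = ¬I = I
¬¬D = ¬I = I
C → ¬¬D = True → I = I
D → (C → ¬¬D) = I → I = True
In K3: ¬D = ¬I = I
¬¬D = ¬I = I
C → ¬¬D = True → I = I
D → (C → ¬¬D) = I → I = I
They differ because Ł3 and K3 treat I differently under implication.

True; I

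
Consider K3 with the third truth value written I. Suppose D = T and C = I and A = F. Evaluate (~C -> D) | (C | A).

~C = ~I = I
~C -> D = I -> T = T  [~I | T]
C | A = I | F = I
(~C -> D) | (C | A) = T | I = T

T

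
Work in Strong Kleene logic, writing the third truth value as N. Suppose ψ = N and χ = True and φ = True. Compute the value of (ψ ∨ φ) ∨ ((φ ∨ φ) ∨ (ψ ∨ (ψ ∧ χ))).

True

ψ ∨ φ = N ∨ True = True
φ ∨ φ = True ∨ True = True
ψ ∧ χ = N ∧ True = N
ψ ∨ (ψ ∧ χ) = N ∨ N = N
(φ ∨ φ) ∨ (ψ ∨ (ψ ∧ χ)) = True ∨ N = True
(ψ ∨ φ) ∨ ((φ ∨ φ) ∨ (ψ ∨ (ψ ∧ χ))) = True ∨ True = True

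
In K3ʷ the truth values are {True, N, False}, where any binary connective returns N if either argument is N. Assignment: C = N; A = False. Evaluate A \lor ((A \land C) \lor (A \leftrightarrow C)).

N

A \land C = False \land N = N
A \leftrightarrow C = False \leftrightarrow N = N
(A \land C) \lor (A \leftrightarrow C) = N \lor N = N
A \lor ((A \land C) \lor (A \leftrightarrow C)) = False \lor N = N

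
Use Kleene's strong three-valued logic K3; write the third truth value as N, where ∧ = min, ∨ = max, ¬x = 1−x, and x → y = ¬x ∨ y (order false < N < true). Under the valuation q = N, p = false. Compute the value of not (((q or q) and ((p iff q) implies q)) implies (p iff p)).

q or q = N or N = N
p iff q = false iff N = N
(p iff q) implies q = N implies N = N  [not N or N]
(q or q) and ((p iff q) implies q) = N and N = N
p iff p = false iff false = true
((q or q) and ((p iff q) implies q)) implies (p iff p) = N implies true = true
not (((q or q) and ((p iff q) implies q)) implies (p iff p)) = not true = false

false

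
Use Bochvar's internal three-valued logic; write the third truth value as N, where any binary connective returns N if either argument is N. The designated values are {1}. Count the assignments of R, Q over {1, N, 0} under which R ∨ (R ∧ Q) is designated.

Designated under: (R=1, Q=1); (R=1, Q=0).

2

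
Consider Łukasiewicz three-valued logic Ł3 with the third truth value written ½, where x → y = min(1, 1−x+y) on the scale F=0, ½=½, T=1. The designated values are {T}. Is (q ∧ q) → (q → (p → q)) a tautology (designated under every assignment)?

Yes

Every assignment of q, p over {T, ½, F} gives a value in {T}.
In particular, with q=½, p=½: (q ∧ q) → (q → (p → q)) = T.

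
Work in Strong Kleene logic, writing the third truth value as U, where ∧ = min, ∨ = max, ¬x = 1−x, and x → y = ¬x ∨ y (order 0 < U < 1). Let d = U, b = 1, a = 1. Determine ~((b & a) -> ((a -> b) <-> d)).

b & a = 1 & 1 = 1
a -> b = 1 -> 1 = 1
(a -> b) <-> d = 1 <-> U = U
(b & a) -> ((a -> b) <-> d) = 1 -> U = U  [~1 | U]
~((b & a) -> ((a -> b) <-> d)) = ~U = U

U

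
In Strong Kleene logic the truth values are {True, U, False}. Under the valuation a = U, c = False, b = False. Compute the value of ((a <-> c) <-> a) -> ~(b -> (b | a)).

a <-> c = U <-> False = U
(a <-> c) <-> a = U <-> U = U
b | a = False | U = U
b -> (b | a) = False -> U = True  [~False | U]
~(b -> (b | a)) = ~True = False
((a <-> c) <-> a) -> ~(b -> (b | a)) = U -> False = U

U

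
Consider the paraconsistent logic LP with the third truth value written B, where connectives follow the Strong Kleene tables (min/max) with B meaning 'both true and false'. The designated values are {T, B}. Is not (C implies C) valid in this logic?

Countermodel: C=T gives F, which is not designated.

No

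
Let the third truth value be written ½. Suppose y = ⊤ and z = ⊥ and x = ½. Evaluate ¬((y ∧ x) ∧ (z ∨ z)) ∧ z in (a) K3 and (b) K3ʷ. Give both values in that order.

In K3: y ∧ x = ⊤ ∧ ½ = ½
z ∨ z = ⊥ ∨ ⊥ = ⊥
(y ∧ x) ∧ (z ∨ z) = ½ ∧ ⊥ = ⊥
¬((y ∧ x) ∧ (z ∨ z)) = ¬⊥ = ⊤
¬((y ∧ x) ∧ (z ∨ z)) ∧ z = ⊤ ∧ ⊥ = ⊥
In K3ʷ: y ∧ x = ⊤ ∧ ½ = ½
z ∨ z = ⊥ ∨ ⊥ = ⊥
(y ∧ x) ∧ (z ∨ z) = ½ ∧ ⊥ = ½
¬((y ∧ x) ∧ (z ∨ z)) = ¬½ = ½
¬((y ∧ x) ∧ (z ∨ z)) ∧ z = ½ ∧ ⊥ = ½
They differ because K3 and K3ʷ treat ½ differently under the binary connectives.

⊥; ½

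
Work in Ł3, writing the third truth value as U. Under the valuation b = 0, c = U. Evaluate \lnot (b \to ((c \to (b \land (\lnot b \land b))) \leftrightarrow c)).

0

\lnot b = \lnot 0 = 1
\lnot b \land b = 1 \land 0 = 0
b \land (\lnot b \land b) = 0 \land 0 = 0
c \to (b \land (\lnot b \land b)) = U \to 0 = U  [min(1, 1−½+0)]
(c \to (b \land (\lnot b \land b))) \leftrightarrow c = U \leftrightarrow U = 1
b \to ((c \to (b \land (\lnot b \land b))) \leftrightarrow c) = 0 \to 1 = 1
\lnot (b \to ((c \to (b \land (\lnot b \land b))) \leftrightarrow c)) = \lnot 1 = 0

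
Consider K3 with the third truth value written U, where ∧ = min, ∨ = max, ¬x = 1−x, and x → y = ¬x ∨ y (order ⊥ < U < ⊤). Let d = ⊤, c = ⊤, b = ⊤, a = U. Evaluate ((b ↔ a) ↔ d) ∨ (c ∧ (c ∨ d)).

b ↔ a = ⊤ ↔ U = U
(b ↔ a) ↔ d = U ↔ ⊤ = U
c ∨ d = ⊤ ∨ ⊤ = ⊤
c ∧ (c ∨ d) = ⊤ ∧ ⊤ = ⊤
((b ↔ a) ↔ d) ∨ (c ∧ (c ∨ d)) = U ∨ ⊤ = ⊤

⊤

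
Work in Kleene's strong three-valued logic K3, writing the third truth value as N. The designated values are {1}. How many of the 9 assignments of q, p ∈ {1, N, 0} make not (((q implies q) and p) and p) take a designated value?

3

Designated under: (q=1, p=0); (q=N, p=0); (q=0, p=0).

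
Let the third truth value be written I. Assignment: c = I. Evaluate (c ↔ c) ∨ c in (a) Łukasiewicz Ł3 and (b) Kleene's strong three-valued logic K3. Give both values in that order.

⊤; I

In Łukasiewicz Ł3: c ↔ c = I ↔ I = ⊤  [1 − |½−½|]
(c ↔ c) ∨ c = ⊤ ∨ I = ⊤
In Kleene's strong three-valued logic K3: c ↔ c = I ↔ I = I
(c ↔ c) ∨ c = I ∨ I = I
They differ because Łukasiewicz Ł3 and Kleene's strong three-valued logic K3 treat I differently under implication.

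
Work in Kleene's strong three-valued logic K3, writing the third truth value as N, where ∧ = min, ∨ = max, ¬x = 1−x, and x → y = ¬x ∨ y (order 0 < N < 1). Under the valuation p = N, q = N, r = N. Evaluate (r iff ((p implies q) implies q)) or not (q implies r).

p implies q = N implies N = N  [not N or N]
(p implies q) implies q = N implies N = N
r iff ((p implies q) implies q) = N iff N = N
q implies r = N implies N = N
not (q implies r) = not N = N
(r iff ((p implies q) implies q)) or not (q implies r) = N or N = N

N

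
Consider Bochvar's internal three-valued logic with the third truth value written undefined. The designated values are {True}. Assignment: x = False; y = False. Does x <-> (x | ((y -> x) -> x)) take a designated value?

Yes

y -> x = False -> False = True
(y -> x) -> x = True -> False = False
x | ((y -> x) -> x) = False | False = False
x <-> (x | ((y -> x) -> x)) = False <-> False = True
True ∈ {True}.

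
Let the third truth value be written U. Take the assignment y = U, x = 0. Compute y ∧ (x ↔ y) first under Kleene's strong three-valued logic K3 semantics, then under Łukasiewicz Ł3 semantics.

In Kleene's strong three-valued logic K3: x ↔ y = 0 ↔ U = U
y ∧ (x ↔ y) = U ∧ U = U
In Łukasiewicz Ł3: x ↔ y = 0 ↔ U = U
y ∧ (x ↔ y) = U ∧ U = U

U; U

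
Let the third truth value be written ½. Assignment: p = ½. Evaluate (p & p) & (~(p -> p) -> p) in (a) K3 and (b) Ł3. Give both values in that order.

In K3: p & p = ½ & ½ = ½
p -> p = ½ -> ½ = ½
~(p -> p) = ~½ = ½
~(p -> p) -> p = ½ -> ½ = ½
(p & p) & (~(p -> p) -> p) = ½ & ½ = ½
In Ł3: p & p = ½ & ½ = ½
p -> p = ½ -> ½ = 1  [min(1, 1−½+½)]
~(p -> p) = ~1 = 0
~(p -> p) -> p = 0 -> ½ = 1
(p & p) & (~(p -> p) -> p) = ½ & 1 = ½

½; ½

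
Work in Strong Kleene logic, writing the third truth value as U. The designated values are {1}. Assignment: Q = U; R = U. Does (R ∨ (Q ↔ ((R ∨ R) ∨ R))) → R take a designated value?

R ∨ R = U ∨ U = U
(R ∨ R) ∨ R = U ∨ U = U
Q ↔ ((R ∨ R) ∨ R) = U ↔ U = U
R ∨ (Q ↔ ((R ∨ R) ∨ R)) = U ∨ U = U
(R ∨ (Q ↔ ((R ∨ R) ∨ R))) → R = U → U = U  [¬U ∨ U]
U ∉ {1}.

No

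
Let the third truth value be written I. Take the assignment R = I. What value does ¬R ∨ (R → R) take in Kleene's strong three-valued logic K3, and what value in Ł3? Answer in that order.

In Kleene's strong three-valued logic K3: ¬R = ¬I = I
R → R = I → I = I  [¬I ∨ I]
¬R ∨ (R → R) = I ∨ I = I
In Ł3: ¬R = ¬I = I
R → R = I → I = 1  [min(1, 1−½+½)]
¬R ∨ (R → R) = I ∨ 1 = 1
They differ because Kleene's strong three-valued logic K3 and Ł3 treat I differently under implication.

I; 1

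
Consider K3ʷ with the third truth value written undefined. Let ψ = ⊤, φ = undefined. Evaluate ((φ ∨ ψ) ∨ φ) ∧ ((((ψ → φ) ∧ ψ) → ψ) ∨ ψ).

φ ∨ ψ = undefined ∨ ⊤ = undefined
(φ ∨ ψ) ∨ φ = undefined ∨ undefined = undefined
ψ → φ = ⊤ → undefined = undefined  [any arg is the third value ⇒ result is the third value]
(ψ → φ) ∧ ψ = undefined ∧ ⊤ = undefined
((ψ → φ) ∧ ψ) → ψ = undefined → ⊤ = undefined
(((ψ → φ) ∧ ψ) → ψ) ∨ ψ = undefined ∨ ⊤ = undefined
((φ ∨ ψ) ∨ φ) ∧ ((((ψ → φ) ∧ ψ) → ψ) ∨ ψ) = undefined ∧ undefined = undefined

undefined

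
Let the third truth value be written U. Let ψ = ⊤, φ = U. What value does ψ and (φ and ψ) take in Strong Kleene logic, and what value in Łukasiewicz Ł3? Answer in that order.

U; U

In Strong Kleene logic: φ and ψ = U and ⊤ = U
ψ and (φ and ψ) = ⊤ and U = U
In Łukasiewicz Ł3: φ and ψ = U and ⊤ = U
ψ and (φ and ψ) = ⊤ and U = U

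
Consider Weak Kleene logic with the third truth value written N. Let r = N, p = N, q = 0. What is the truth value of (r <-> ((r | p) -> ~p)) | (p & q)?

r | p = N | N = N
~p = ~N = N
(r | p) -> ~p = N -> N = N  [any arg is the third value ⇒ result is the third value]
r <-> ((r | p) -> ~p) = N <-> N = N
p & q = N & 0 = N
(r <-> ((r | p) -> ~p)) | (p & q) = N | N = N

N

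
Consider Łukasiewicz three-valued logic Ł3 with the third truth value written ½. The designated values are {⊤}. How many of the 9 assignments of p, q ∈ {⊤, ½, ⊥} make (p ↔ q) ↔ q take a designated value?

4

Designated under: (p=⊤, q=⊤); (p=⊤, q=½); (p=⊤, q=⊥); (p=⊥, q=½).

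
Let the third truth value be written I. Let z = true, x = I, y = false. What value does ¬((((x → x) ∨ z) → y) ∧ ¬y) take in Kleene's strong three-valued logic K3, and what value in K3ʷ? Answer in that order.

In Kleene's strong three-valued logic K3: x → x = I → I = I
(x → x) ∨ z = I ∨ true = true
((x → x) ∨ z) → y = true → false = false
¬y = ¬false = true
(((x → x) ∨ z) → y) ∧ ¬y = false ∧ true = false
¬((((x → x) ∨ z) → y) ∧ ¬y) = ¬false = true
In K3ʷ: x → x = I → I = I  [any arg is the third value ⇒ result is the third value]
(x → x) ∨ z = I ∨ true = I
((x → x) ∨ z) → y = I → false = I
¬y = ¬false = true
(((x → x) ∨ z) → y) ∧ ¬y = I ∧ true = I
¬((((x → x) ∨ z) → y) ∧ ¬y) = ¬I = I
They differ because Kleene's strong three-valued logic K3 and K3ʷ treat I differently under the binary connectives.

true; I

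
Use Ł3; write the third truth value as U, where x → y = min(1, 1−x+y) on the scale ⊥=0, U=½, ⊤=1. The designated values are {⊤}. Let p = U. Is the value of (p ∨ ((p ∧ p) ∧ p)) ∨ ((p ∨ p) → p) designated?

p ∧ p = U ∧ U = U
(p ∧ p) ∧ p = U ∧ U = U
p ∨ ((p ∧ p) ∧ p) = U ∨ U = U
p ∨ p = U ∨ U = U
(p ∨ p) → p = U → U = ⊤
(p ∨ ((p ∧ p) ∧ p)) ∨ ((p ∨ p) → p) = U ∨ ⊤ = ⊤
⊤ ∈ {⊤}.

Yes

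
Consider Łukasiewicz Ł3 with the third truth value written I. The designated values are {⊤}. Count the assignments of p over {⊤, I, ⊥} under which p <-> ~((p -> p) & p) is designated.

1

p=⊤: ⊥ ·
p=I: ⊤ ✓
p=⊥: ⊥ ·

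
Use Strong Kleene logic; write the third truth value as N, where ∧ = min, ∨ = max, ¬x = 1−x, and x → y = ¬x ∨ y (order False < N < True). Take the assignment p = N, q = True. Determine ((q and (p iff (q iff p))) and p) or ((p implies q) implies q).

True

q iff p = True iff N = N
p iff (q iff p) = N iff N = N
q and (p iff (q iff p)) = True and N = N
(q and (p iff (q iff p))) and p = N and N = N
p implies q = N implies True = True  [not N or True]
(p implies q) implies q = True implies True = True
((q and (p iff (q iff p))) and p) or ((p implies q) implies q) = N or True = True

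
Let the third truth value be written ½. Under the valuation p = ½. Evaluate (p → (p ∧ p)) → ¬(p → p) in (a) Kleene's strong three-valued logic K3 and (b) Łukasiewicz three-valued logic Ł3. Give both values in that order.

½; ⊥

In Kleene's strong three-valued logic K3: p ∧ p = ½ ∧ ½ = ½
p → (p ∧ p) = ½ → ½ = ½  [¬½ ∨ ½]
p → p = ½ → ½ = ½
¬(p → p) = ¬½ = ½
(p → (p ∧ p)) → ¬(p → p) = ½ → ½ = ½
In Łukasiewicz three-valued logic Ł3: p ∧ p = ½ ∧ ½ = ½
p → (p ∧ p) = ½ → ½ = ⊤  [min(1, 1−½+½)]
p → p = ½ → ½ = ⊤
¬(p → p) = ¬⊤ = ⊥
(p → (p ∧ p)) → ¬(p → p) = ⊤ → ⊥ = ⊥
They differ because Kleene's strong three-valued logic K3 and Łukasiewicz three-valued logic Ł3 treat ½ differently under implication.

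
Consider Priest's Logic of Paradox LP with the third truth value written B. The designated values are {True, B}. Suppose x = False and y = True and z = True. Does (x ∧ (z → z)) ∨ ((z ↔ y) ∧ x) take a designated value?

No

z → z = True → True = True
x ∧ (z → z) = False ∧ True = False
z ↔ y = True ↔ True = True
(z ↔ y) ∧ x = True ∧ False = False
(x ∧ (z → z)) ∨ ((z ↔ y) ∧ x) = False ∨ False = False
False ∉ {True, B}.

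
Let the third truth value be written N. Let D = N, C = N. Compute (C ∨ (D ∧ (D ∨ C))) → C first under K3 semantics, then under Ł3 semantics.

In K3: D ∨ C = N ∨ N = N
D ∧ (D ∨ C) = N ∧ N = N
C ∨ (D ∧ (D ∨ C)) = N ∨ N = N
(C ∨ (D ∧ (D ∨ C))) → C = N → N = N  [¬N ∨ N]
In Ł3: D ∨ C = N ∨ N = N
D ∧ (D ∨ C) = N ∧ N = N
C ∨ (D ∧ (D ∨ C)) = N ∨ N = N
(C ∨ (D ∧ (D ∨ C))) → C = N → N = 1  [min(1, 1−½+½)]
They differ because K3 and Ł3 treat N differently under implication.

N; 1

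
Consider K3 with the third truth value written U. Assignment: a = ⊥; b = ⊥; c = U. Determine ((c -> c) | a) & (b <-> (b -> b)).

⊥

c -> c = U -> U = U
(c -> c) | a = U | ⊥ = U
b -> b = ⊥ -> ⊥ = ⊤
b <-> (b -> b) = ⊥ <-> ⊤ = ⊥
((c -> c) | a) & (b <-> (b -> b)) = U & ⊥ = ⊥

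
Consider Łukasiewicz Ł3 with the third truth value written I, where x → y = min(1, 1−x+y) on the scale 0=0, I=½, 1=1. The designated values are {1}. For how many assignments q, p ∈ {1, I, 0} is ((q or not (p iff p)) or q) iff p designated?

3

Designated under: (q=1, p=1); (q=I, p=I); (q=0, p=0).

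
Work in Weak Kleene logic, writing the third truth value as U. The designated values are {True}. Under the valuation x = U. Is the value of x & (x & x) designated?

x & x = U & U = U
x & (x & x) = U & U = U
U ∉ {True}.

No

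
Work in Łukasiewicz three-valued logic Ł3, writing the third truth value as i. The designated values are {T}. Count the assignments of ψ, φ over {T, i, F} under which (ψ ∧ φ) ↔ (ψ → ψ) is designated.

Designated under: (ψ=T, φ=T).

1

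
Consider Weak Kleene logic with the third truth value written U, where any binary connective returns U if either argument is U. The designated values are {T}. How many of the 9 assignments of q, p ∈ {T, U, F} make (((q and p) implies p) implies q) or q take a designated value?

Designated under: (q=T, p=T); (q=T, p=F).

2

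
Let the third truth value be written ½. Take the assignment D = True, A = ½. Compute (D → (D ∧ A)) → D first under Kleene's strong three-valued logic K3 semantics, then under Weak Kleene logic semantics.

True; ½

In Kleene's strong three-valued logic K3: D ∧ A = True ∧ ½ = ½
D → (D ∧ A) = True → ½ = ½  [¬True ∨ ½]
(D → (D ∧ A)) → D = ½ → True = True
In Weak Kleene logic: D ∧ A = True ∧ ½ = ½
D → (D ∧ A) = True → ½ = ½
(D → (D ∧ A)) → D = ½ → True = ½
They differ because Kleene's strong three-valued logic K3 and Weak Kleene logic treat ½ differently under the binary connectives.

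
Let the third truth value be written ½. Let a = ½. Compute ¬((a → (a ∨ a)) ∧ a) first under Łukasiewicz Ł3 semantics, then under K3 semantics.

In Łukasiewicz Ł3: a ∨ a = ½ ∨ ½ = ½
a → (a ∨ a) = ½ → ½ = True
(a → (a ∨ a)) ∧ a = True ∧ ½ = ½
¬((a → (a ∨ a)) ∧ a) = ¬½ = ½
In K3: a ∨ a = ½ ∨ ½ = ½
a → (a ∨ a) = ½ → ½ = ½  [¬½ ∨ ½]
(a → (a ∨ a)) ∧ a = ½ ∧ ½ = ½
¬((a → (a ∨ a)) ∧ a) = ¬½ = ½

½; ½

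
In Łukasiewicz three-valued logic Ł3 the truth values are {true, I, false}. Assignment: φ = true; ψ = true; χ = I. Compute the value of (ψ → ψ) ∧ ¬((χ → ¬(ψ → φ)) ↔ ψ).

I

ψ → ψ = true → true = true
ψ → φ = true → true = true
¬(ψ → φ) = ¬true = false
χ → ¬(ψ → φ) = I → false = I
(χ → ¬(ψ → φ)) ↔ ψ = I ↔ true = I
¬((χ → ¬(ψ → φ)) ↔ ψ) = ¬I = I
(ψ → ψ) ∧ ¬((χ → ¬(ψ → φ)) ↔ ψ) = true ∧ I = I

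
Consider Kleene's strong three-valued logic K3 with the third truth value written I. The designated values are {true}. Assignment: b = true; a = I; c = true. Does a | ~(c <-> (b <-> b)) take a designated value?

b <-> b = true <-> true = true
c <-> (b <-> b) = true <-> true = true
~(c <-> (b <-> b)) = ~true = false
a | ~(c <-> (b <-> b)) = I | false = I
I ∉ {true}.

No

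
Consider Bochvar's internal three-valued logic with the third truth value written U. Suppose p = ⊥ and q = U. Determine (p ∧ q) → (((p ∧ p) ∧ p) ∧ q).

p ∧ q = ⊥ ∧ U = U
p ∧ p = ⊥ ∧ ⊥ = ⊥
(p ∧ p) ∧ p = ⊥ ∧ ⊥ = ⊥
((p ∧ p) ∧ p) ∧ q = ⊥ ∧ U = U
(p ∧ q) → (((p ∧ p) ∧ p) ∧ q) = U → U = U  [any arg is the third value ⇒ result is the third value]

U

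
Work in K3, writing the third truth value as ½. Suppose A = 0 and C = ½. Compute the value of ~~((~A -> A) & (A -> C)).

~A = ~0 = 1
~A -> A = 1 -> 0 = 0
A -> C = 0 -> ½ = 1  [~0 | ½]
(~A -> A) & (A -> C) = 0 & 1 = 0
~((~A -> A) & (A -> C)) = ~0 = 1
~~((~A -> A) & (A -> C)) = ~1 = 0

0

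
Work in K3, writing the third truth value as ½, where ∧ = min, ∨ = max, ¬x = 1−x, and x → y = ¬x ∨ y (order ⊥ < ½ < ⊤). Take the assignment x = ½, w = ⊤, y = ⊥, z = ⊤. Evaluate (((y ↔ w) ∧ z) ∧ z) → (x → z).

⊤

y ↔ w = ⊥ ↔ ⊤ = ⊥
(y ↔ w) ∧ z = ⊥ ∧ ⊤ = ⊥
((y ↔ w) ∧ z) ∧ z = ⊥ ∧ ⊤ = ⊥
x → z = ½ → ⊤ = ⊤  [¬½ ∨ ⊤]
(((y ↔ w) ∧ z) ∧ z) → (x → z) = ⊥ → ⊤ = ⊤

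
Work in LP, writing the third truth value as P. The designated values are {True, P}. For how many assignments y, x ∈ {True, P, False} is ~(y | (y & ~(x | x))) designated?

6

Of the 9 assignments, 6 give a value in {True, P}.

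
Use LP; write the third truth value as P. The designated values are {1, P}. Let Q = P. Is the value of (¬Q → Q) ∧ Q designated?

¬Q = ¬P = P
¬Q → Q = P → P = P
(¬Q → Q) ∧ Q = P ∧ P = P
P ∈ {1, P}.

Yes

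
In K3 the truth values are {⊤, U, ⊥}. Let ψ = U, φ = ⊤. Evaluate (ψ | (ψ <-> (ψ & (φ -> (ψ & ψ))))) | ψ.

ψ & ψ = U & U = U
φ -> (ψ & ψ) = ⊤ -> U = U
ψ & (φ -> (ψ & ψ)) = U & U = U
ψ <-> (ψ & (φ -> (ψ & ψ))) = U <-> U = U
ψ | (ψ <-> (ψ & (φ -> (ψ & ψ)))) = U | U = U
(ψ | (ψ <-> (ψ & (φ -> (ψ & ψ))))) | ψ = U | U = U

U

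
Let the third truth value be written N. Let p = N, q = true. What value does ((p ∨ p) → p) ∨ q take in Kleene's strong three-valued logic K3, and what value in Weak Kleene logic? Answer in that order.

In Kleene's strong three-valued logic K3: p ∨ p = N ∨ N = N
(p ∨ p) → p = N → N = N  [¬N ∨ N]
((p ∨ p) → p) ∨ q = N ∨ true = true
In Weak Kleene logic: p ∨ p = N ∨ N = N
(p ∨ p) → p = N → N = N  [any arg is the third value ⇒ result is the third value]
((p ∨ p) → p) ∨ q = N ∨ true = N
They differ because Kleene's strong three-valued logic K3 and Weak Kleene logic treat N differently under the binary connectives.

true; N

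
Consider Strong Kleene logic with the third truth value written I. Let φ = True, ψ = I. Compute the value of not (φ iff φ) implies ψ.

True

φ iff φ = True iff True = True
not (φ iff φ) = not True = False
not (φ iff φ) implies ψ = False implies I = True  [not False or I]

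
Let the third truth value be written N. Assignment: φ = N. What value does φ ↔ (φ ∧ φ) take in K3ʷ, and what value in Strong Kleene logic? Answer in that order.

In K3ʷ: φ ∧ φ = N ∧ N = N
φ ↔ (φ ∧ φ) = N ↔ N = N
In Strong Kleene logic: φ ∧ φ = N ∧ N = N
φ ↔ (φ ∧ φ) = N ↔ N = N

N; N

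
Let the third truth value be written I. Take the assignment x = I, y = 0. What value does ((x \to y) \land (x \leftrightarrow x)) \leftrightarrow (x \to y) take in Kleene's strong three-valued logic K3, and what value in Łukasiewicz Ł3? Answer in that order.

In Kleene's strong three-valued logic K3: x \to y = I \to 0 = I
x \leftrightarrow x = I \leftrightarrow I = I
(x \to y) \land (x \leftrightarrow x) = I \land I = I
x \to y = I \to 0 = I
((x \to y) \land (x \leftrightarrow x)) \leftrightarrow (x \to y) = I \leftrightarrow I = I
In Łukasiewicz Ł3: x \to y = I \to 0 = I  [min(1, 1−½+0)]
x \leftrightarrow x = I \leftrightarrow I = 1
(x \to y) \land (x \leftrightarrow x) = I \land 1 = I
x \to y = I \to 0 = I
((x \to y) \land (x \leftrightarrow x)) \leftrightarrow (x \to y) = I \leftrightarrow I = 1
They differ because Kleene's strong three-valued logic K3 and Łukasiewicz Ł3 treat I differently under implication.

I; 1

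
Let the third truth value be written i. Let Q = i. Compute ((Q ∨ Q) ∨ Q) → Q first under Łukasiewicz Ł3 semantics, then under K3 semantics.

1; i

In Łukasiewicz Ł3: Q ∨ Q = i ∨ i = i
(Q ∨ Q) ∨ Q = i ∨ i = i
((Q ∨ Q) ∨ Q) → Q = i → i = 1  [min(1, 1−½+½)]
In K3: Q ∨ Q = i ∨ i = i
(Q ∨ Q) ∨ Q = i ∨ i = i
((Q ∨ Q) ∨ Q) → Q = i → i = i  [¬i ∨ i]
They differ because Łukasiewicz Ł3 and K3 treat i differently under implication.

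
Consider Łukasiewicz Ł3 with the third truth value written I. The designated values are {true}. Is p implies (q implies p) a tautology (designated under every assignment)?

Every assignment of p, q over {true, I, false} gives a value in {true}.
In particular, with p=I, q=I: p implies (q implies p) = true.

Yes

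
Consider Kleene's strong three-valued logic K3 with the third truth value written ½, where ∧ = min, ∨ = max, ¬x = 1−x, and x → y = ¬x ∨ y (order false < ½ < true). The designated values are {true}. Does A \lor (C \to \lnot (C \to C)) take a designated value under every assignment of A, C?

Countermodel: A=½, C=true gives ½, which is not designated.

No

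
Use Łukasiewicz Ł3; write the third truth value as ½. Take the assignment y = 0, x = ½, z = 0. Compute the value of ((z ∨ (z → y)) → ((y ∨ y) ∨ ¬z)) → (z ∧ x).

0

z → y = 0 → 0 = 1
z ∨ (z → y) = 0 ∨ 1 = 1
y ∨ y = 0 ∨ 0 = 0
¬z = ¬0 = 1
(y ∨ y) ∨ ¬z = 0 ∨ 1 = 1
(z ∨ (z → y)) → ((y ∨ y) ∨ ¬z) = 1 → 1 = 1
z ∧ x = 0 ∧ ½ = 0
((z ∨ (z → y)) → ((y ∨ y) ∨ ¬z)) → (z ∧ x) = 1 → 0 = 0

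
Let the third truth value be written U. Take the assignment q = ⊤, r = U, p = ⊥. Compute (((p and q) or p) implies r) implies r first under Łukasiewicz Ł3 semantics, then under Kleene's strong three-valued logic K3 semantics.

U; U

In Łukasiewicz Ł3: p and q = ⊥ and ⊤ = ⊥
(p and q) or p = ⊥ or ⊥ = ⊥
((p and q) or p) implies r = ⊥ implies U = ⊤  [min(1, 1−0+½)]
(((p and q) or p) implies r) implies r = ⊤ implies U = U
In Kleene's strong three-valued logic K3: p and q = ⊥ and ⊤ = ⊥
(p and q) or p = ⊥ or ⊥ = ⊥
((p and q) or p) implies r = ⊥ implies U = ⊤  [not ⊥ or U]
(((p and q) or p) implies r) implies r = ⊤ implies U = U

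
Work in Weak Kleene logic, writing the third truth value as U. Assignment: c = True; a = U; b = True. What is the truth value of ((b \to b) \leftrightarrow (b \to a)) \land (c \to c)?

b \to b = True \to True = True
b \to a = True \to U = U
(b \to b) \leftrightarrow (b \to a) = True \leftrightarrow U = U
c \to c = True \to True = True
((b \to b) \leftrightarrow (b \to a)) \land (c \to c) = U \land True = U

U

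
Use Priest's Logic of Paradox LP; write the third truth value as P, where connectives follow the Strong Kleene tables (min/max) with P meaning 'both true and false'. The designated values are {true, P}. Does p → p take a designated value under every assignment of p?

Every assignment of p over {true, P, false} gives a value in {true, P}.
In particular, with p=P: p → p = P.

Yes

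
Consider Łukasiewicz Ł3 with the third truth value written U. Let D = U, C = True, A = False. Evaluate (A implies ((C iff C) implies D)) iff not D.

U

C iff C = True iff True = True
(C iff C) implies D = True implies U = U  [min(1, 1−1+½)]
A implies ((C iff C) implies D) = False implies U = True
not D = not U = U
(A implies ((C iff C) implies D)) iff not D = True iff U = U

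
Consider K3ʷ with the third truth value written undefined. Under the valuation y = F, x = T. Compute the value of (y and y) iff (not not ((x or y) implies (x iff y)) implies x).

y and y = F and F = F
x or y = T or F = T
x iff y = T iff F = F
(x or y) implies (x iff y) = T implies F = F
not ((x or y) implies (x iff y)) = not F = T
not not ((x or y) implies (x iff y)) = not T = F
not not ((x or y) implies (x iff y)) implies x = F implies T = T
(y and y) iff (not not ((x or y) implies (x iff y)) implies x) = F iff T = F

F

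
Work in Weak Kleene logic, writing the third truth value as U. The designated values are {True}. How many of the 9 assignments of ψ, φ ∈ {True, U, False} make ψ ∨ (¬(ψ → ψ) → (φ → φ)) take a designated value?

Designated under: (ψ=True, φ=True); (ψ=True, φ=False); (ψ=False, φ=True); (ψ=False, φ=False).

4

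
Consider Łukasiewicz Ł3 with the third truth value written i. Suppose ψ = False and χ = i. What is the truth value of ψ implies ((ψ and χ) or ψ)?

ψ and χ = False and i = False
(ψ and χ) or ψ = False or False = False
ψ implies ((ψ and χ) or ψ) = False implies False = True

True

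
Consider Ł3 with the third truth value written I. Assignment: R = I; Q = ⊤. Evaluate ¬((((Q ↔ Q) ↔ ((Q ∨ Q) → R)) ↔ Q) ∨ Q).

⊥

Q ↔ Q = ⊤ ↔ ⊤ = ⊤
Q ∨ Q = ⊤ ∨ ⊤ = ⊤
(Q ∨ Q) → R = ⊤ → I = I
(Q ↔ Q) ↔ ((Q ∨ Q) → R) = ⊤ ↔ I = I
((Q ↔ Q) ↔ ((Q ∨ Q) → R)) ↔ Q = I ↔ ⊤ = I
(((Q ↔ Q) ↔ ((Q ∨ Q) → R)) ↔ Q) ∨ Q = I ∨ ⊤ = ⊤
¬((((Q ↔ Q) ↔ ((Q ∨ Q) → R)) ↔ Q) ∨ Q) = ¬⊤ = ⊥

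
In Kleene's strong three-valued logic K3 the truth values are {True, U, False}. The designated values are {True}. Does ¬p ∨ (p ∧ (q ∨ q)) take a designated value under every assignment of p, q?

Countermodel: p=True, q=U gives U, which is not designated.

No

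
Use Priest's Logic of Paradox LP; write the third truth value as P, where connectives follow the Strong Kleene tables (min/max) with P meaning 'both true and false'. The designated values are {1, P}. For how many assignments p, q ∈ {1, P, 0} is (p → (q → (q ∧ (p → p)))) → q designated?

Of the 9 assignments, 6 give a value in {1, P}.

6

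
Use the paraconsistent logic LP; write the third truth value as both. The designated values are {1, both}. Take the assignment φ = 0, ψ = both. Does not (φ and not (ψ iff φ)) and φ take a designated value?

ψ iff φ = both iff 0 = both
not (ψ iff φ) = not both = both
φ and not (ψ iff φ) = 0 and both = 0
not (φ and not (ψ iff φ)) = not 0 = 1
not (φ and not (ψ iff φ)) and φ = 1 and 0 = 0
0 ∉ {1, both}.

No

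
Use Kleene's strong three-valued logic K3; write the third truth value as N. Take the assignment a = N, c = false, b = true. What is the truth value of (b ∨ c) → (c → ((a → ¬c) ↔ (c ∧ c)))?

b ∨ c = true ∨ false = true
¬c = ¬false = true
a → ¬c = N → true = true  [¬N ∨ true]
c ∧ c = false ∧ false = false
(a → ¬c) ↔ (c ∧ c) = true ↔ false = false
c → ((a → ¬c) ↔ (c ∧ c)) = false → false = true
(b ∨ c) → (c → ((a → ¬c) ↔ (c ∧ c))) = true → true = true

true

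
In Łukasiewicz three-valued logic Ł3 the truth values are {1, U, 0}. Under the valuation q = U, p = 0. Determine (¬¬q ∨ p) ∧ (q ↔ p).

U

¬q = ¬U = U
¬¬q = ¬U = U
¬¬q ∨ p = U ∨ 0 = U
q ↔ p = U ↔ 0 = U  [1 − |½−0|]
(¬¬q ∨ p) ∧ (q ↔ p) = U ∧ U = U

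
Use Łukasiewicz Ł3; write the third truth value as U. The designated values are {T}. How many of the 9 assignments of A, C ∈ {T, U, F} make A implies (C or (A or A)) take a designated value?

Of the 9 assignments, 9 give a value in {T}.

9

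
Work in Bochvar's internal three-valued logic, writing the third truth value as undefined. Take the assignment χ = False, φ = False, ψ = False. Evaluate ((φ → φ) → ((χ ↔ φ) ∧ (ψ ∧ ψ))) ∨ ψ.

φ → φ = False → False = True
χ ↔ φ = False ↔ False = True
ψ ∧ ψ = False ∧ False = False
(χ ↔ φ) ∧ (ψ ∧ ψ) = True ∧ False = False
(φ → φ) → ((χ ↔ φ) ∧ (ψ ∧ ψ)) = True → False = False
((φ → φ) → ((χ ↔ φ) ∧ (ψ ∧ ψ))) ∨ ψ = False ∨ False = False

False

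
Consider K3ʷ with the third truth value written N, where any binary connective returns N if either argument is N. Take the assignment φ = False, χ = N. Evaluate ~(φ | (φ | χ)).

φ | χ = False | N = N
φ | (φ | χ) = False | N = N
~(φ | (φ | χ)) = ~N = N

N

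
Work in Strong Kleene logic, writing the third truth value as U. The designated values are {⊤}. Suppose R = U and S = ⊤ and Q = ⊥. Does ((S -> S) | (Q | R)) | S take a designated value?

Yes

S -> S = ⊤ -> ⊤ = ⊤
Q | R = ⊥ | U = U
(S -> S) | (Q | R) = ⊤ | U = ⊤
((S -> S) | (Q | R)) | S = ⊤ | ⊤ = ⊤
⊤ ∈ {⊤}.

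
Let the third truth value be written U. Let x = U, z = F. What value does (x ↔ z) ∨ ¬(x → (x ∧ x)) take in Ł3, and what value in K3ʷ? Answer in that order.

U; U

In Ł3: x ↔ z = U ↔ F = U
x ∧ x = U ∧ U = U
x → (x ∧ x) = U → U = T
¬(x → (x ∧ x)) = ¬T = F
(x ↔ z) ∨ ¬(x → (x ∧ x)) = U ∨ F = U
In K3ʷ: x ↔ z = U ↔ F = U
x ∧ x = U ∧ U = U
x → (x ∧ x) = U → U = U  [any arg is the third value ⇒ result is the third value]
¬(x → (x ∧ x)) = ¬U = U
(x ↔ z) ∨ ¬(x → (x ∧ x)) = U ∨ U = U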